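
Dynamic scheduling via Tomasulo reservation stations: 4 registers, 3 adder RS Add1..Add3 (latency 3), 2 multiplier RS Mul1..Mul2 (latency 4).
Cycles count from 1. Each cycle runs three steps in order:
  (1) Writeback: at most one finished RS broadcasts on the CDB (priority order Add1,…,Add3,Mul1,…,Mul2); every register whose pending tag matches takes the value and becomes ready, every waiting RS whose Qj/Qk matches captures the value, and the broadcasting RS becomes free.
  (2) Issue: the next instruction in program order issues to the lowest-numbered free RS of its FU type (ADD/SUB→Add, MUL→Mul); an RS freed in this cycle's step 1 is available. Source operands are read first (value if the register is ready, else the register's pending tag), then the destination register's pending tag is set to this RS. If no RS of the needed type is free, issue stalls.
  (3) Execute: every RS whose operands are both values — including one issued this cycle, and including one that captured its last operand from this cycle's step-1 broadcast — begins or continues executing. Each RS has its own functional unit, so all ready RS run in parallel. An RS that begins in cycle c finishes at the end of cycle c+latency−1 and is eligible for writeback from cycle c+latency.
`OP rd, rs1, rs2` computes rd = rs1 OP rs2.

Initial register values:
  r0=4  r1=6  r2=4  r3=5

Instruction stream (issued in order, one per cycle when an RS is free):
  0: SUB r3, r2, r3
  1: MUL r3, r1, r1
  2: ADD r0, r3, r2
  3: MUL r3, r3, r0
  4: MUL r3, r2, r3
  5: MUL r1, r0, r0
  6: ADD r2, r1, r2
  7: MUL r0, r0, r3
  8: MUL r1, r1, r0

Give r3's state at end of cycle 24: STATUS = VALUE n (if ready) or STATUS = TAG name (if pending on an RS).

c1: issue SUB r3<-Add1 | r0:4,r1:6,r2:4,r3:Add1
c2: issue MUL r3<-Mul1 | r0:4,r1:6,r2:4,r3:Mul1
c3: issue ADD r0<-Add2 | r0:Add2,r1:6,r2:4,r3:Mul1
c4: CDB Add1=-1; issue MUL r3<-Mul2 | r0:Add2,r1:6,r2:4,r3:Mul2
c5: stall | r0:Add2,r1:6,r2:4,r3:Mul2
c6: CDB Mul1=36; issue MUL r3<-Mul1 | r0:Add2,r1:6,r2:4,r3:Mul1
c7: stall | r0:Add2,r1:6,r2:4,r3:Mul1
c8: stall | r0:Add2,r1:6,r2:4,r3:Mul1
c9: CDB Add2=40; stall | r0:40,r1:6,r2:4,r3:Mul1
c10: stall | r0:40,r1:6,r2:4,r3:Mul1
c11: stall | r0:40,r1:6,r2:4,r3:Mul1
c12: stall | r0:40,r1:6,r2:4,r3:Mul1
c13: CDB Mul2=1440; issue MUL r1<-Mul2 | r0:40,r1:Mul2,r2:4,r3:Mul1
c14: issue ADD r2<-Add1 | r0:40,r1:Mul2,r2:Add1,r3:Mul1
c15: stall | r0:40,r1:Mul2,r2:Add1,r3:Mul1
c16: stall | r0:40,r1:Mul2,r2:Add1,r3:Mul1
c17: CDB Mul1=5760; issue MUL r0<-Mul1 | r0:Mul1,r1:Mul2,r2:Add1,r3:5760
c18: CDB Mul2=1600; issue MUL r1<-Mul2 | r0:Mul1,r1:Mul2,r2:Add1,r3:5760
c19: - | r0:Mul1,r1:Mul2,r2:Add1,r3:5760
c20: - | r0:Mul1,r1:Mul2,r2:Add1,r3:5760
c21: CDB Add1=1604 | r0:Mul1,r1:Mul2,r2:1604,r3:5760
c22: CDB Mul1=230400 | r0:230400,r1:Mul2,r2:1604,r3:5760
c23: - | r0:230400,r1:Mul2,r2:1604,r3:5760
c24: - | r0:230400,r1:Mul2,r2:1604,r3:5760

STATUS = VALUE 5760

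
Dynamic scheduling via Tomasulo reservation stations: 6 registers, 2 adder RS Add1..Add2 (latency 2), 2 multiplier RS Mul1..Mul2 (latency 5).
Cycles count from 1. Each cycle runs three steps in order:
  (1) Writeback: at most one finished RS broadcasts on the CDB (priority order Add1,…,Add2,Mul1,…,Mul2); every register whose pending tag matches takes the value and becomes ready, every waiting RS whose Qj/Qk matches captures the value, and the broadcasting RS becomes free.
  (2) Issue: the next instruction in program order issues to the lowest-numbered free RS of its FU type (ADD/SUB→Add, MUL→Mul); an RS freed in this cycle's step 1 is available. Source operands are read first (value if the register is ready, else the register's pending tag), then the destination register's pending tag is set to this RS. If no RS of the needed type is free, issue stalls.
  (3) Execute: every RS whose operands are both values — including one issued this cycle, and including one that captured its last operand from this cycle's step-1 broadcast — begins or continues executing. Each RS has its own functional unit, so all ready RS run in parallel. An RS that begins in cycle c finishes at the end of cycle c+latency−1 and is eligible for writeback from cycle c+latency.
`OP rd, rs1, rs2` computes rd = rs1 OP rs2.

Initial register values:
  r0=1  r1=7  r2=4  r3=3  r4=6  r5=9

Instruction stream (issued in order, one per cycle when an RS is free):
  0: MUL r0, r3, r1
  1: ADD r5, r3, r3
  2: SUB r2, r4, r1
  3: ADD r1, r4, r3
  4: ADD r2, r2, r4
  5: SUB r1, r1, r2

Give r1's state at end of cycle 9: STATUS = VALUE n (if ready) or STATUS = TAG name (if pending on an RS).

STATUS = VALUE 4

  c1: issue MUL r0<-Mul1  regs: r0:Mul1,r1:7,r2:4,r3:3,r4:6,r5:9
  c2: issue ADD r5<-Add1  regs: r0:Mul1,r1:7,r2:4,r3:3,r4:6,r5:Add1
  c3: issue SUB r2<-Add2  regs: r0:Mul1,r1:7,r2:Add2,r3:3,r4:6,r5:Add1
  c4: CDB Add1=6; issue ADD r1<-Add1  regs: r0:Mul1,r1:Add1,r2:Add2,r3:3,r4:6,r5:6
  c5: CDB Add2=-1; issue ADD r2<-Add2  regs: r0:Mul1,r1:Add1,r2:Add2,r3:3,r4:6,r5:6
  c6: CDB Add1=9; issue SUB r1<-Add1  regs: r0:Mul1,r1:Add1,r2:Add2,r3:3,r4:6,r5:6
  c7: CDB Add2=5  regs: r0:Mul1,r1:Add1,r2:5,r3:3,r4:6,r5:6
  c8: CDB Mul1=21  regs: r0:21,r1:Add1,r2:5,r3:3,r4:6,r5:6
  c9: CDB Add1=4  regs: r0:21,r1:4,r2:5,r3:3,r4:6,r5:6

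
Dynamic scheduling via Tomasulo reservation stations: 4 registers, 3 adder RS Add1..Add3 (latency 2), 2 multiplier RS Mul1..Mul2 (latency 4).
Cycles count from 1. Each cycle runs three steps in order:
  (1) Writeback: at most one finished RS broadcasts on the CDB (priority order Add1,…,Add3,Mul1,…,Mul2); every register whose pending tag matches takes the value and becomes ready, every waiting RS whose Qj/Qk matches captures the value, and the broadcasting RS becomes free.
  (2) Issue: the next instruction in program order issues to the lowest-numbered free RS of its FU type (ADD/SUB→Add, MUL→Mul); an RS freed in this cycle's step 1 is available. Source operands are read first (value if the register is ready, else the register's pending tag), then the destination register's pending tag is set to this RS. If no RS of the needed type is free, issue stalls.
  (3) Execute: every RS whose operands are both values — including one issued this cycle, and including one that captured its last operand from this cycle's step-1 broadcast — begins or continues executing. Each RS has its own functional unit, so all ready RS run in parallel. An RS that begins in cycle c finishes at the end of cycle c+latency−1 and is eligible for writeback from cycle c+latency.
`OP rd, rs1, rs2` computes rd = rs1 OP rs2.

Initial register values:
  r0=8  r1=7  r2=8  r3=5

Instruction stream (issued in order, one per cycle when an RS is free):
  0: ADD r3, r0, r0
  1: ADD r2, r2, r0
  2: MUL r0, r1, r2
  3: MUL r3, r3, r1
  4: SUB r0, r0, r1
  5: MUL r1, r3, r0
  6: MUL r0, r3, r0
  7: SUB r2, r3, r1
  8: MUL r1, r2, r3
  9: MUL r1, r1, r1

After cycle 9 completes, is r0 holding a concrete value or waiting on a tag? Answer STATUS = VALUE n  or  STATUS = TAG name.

c1: issue ADD r3<-Add1 | r0:8,r1:7,r2:8,r3:Add1
c2: issue ADD r2<-Add2 | r0:8,r1:7,r2:Add2,r3:Add1
c3: CDB Add1=16; issue MUL r0<-Mul1 | r0:Mul1,r1:7,r2:Add2,r3:16
c4: CDB Add2=16; issue MUL r3<-Mul2 | r0:Mul1,r1:7,r2:16,r3:Mul2
c5: issue SUB r0<-Add1 | r0:Add1,r1:7,r2:16,r3:Mul2
c6: stall | r0:Add1,r1:7,r2:16,r3:Mul2
c7: stall | r0:Add1,r1:7,r2:16,r3:Mul2
c8: CDB Mul1=112; issue MUL r1<-Mul1 | r0:Add1,r1:Mul1,r2:16,r3:Mul2
c9: CDB Mul2=112; issue MUL r0<-Mul2 | r0:Mul2,r1:Mul1,r2:16,r3:112

STATUS = TAG Mul2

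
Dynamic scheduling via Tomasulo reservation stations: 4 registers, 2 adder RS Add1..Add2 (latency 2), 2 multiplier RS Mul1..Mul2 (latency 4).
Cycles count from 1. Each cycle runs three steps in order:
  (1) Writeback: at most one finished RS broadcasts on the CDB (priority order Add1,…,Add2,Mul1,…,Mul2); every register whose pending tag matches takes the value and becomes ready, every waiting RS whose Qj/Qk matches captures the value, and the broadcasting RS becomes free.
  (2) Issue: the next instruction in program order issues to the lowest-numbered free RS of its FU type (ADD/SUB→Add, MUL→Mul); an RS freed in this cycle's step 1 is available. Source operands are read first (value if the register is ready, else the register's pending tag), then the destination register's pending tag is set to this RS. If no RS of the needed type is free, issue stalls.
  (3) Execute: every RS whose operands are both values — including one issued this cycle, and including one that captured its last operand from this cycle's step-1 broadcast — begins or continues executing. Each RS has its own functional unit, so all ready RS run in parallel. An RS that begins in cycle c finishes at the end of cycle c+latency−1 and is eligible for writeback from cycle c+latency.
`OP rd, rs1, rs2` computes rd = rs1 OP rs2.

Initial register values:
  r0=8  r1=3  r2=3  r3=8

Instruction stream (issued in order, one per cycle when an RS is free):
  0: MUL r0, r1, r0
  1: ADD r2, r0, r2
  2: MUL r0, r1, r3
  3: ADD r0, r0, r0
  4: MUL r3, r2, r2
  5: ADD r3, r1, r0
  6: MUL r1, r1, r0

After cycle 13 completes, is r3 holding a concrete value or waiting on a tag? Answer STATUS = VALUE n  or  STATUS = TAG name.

cycle 1: issue MUL r0<-Mul1 // r0:Mul1,r1:3,r2:3,r3:8
cycle 2: issue ADD r2<-Add1 // r0:Mul1,r1:3,r2:Add1,r3:8
cycle 3: issue MUL r0<-Mul2 // r0:Mul2,r1:3,r2:Add1,r3:8
cycle 4: issue ADD r0<-Add2 // r0:Add2,r1:3,r2:Add1,r3:8
cycle 5: CDB Mul1=24; issue MUL r3<-Mul1 // r0:Add2,r1:3,r2:Add1,r3:Mul1
cycle 6: stall // r0:Add2,r1:3,r2:Add1,r3:Mul1
cycle 7: CDB Add1=27; issue ADD r3<-Add1 // r0:Add2,r1:3,r2:27,r3:Add1
cycle 8: CDB Mul2=24; issue MUL r1<-Mul2 // r0:Add2,r1:Mul2,r2:27,r3:Add1
cycle 9: - // r0:Add2,r1:Mul2,r2:27,r3:Add1
cycle 10: CDB Add2=48 // r0:48,r1:Mul2,r2:27,r3:Add1
cycle 11: CDB Mul1=729 // r0:48,r1:Mul2,r2:27,r3:Add1
cycle 12: CDB Add1=51 // r0:48,r1:Mul2,r2:27,r3:51
cycle 13: - // r0:48,r1:Mul2,r2:27,r3:51

STATUS = VALUE 51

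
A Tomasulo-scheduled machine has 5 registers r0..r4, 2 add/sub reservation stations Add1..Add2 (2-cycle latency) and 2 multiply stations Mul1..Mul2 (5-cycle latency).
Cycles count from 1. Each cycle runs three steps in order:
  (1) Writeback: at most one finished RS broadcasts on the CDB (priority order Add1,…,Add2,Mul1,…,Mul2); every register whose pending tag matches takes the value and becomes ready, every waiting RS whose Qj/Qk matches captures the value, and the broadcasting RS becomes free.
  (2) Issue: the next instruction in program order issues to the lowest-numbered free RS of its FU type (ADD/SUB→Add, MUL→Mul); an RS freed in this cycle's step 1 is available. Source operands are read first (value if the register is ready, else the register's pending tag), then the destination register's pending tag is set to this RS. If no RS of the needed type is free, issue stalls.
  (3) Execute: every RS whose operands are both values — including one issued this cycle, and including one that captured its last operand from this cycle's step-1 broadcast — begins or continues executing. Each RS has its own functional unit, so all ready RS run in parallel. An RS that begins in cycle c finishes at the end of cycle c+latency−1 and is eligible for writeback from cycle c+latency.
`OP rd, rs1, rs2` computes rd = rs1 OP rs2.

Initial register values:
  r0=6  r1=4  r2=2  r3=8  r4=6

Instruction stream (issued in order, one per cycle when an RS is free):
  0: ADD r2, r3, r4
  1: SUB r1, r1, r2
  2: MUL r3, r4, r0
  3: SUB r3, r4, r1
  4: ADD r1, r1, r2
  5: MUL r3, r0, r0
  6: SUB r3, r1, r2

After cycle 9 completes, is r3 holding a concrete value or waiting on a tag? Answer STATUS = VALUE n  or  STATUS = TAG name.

STATUS = TAG Add1

  c1: issue ADD r2<-Add1  regs: r0:6,r1:4,r2:Add1,r3:8,r4:6
  c2: issue SUB r1<-Add2  regs: r0:6,r1:Add2,r2:Add1,r3:8,r4:6
  c3: CDB Add1=14; issue MUL r3<-Mul1  regs: r0:6,r1:Add2,r2:14,r3:Mul1,r4:6
  c4: issue SUB r3<-Add1  regs: r0:6,r1:Add2,r2:14,r3:Add1,r4:6
  c5: CDB Add2=-10; issue ADD r1<-Add2  regs: r0:6,r1:Add2,r2:14,r3:Add1,r4:6
  c6: issue MUL r3<-Mul2  regs: r0:6,r1:Add2,r2:14,r3:Mul2,r4:6
  c7: CDB Add1=16; issue SUB r3<-Add1  regs: r0:6,r1:Add2,r2:14,r3:Add1,r4:6
  c8: CDB Add2=4  regs: r0:6,r1:4,r2:14,r3:Add1,r4:6
  c9: CDB Mul1=36  regs: r0:6,r1:4,r2:14,r3:Add1,r4:6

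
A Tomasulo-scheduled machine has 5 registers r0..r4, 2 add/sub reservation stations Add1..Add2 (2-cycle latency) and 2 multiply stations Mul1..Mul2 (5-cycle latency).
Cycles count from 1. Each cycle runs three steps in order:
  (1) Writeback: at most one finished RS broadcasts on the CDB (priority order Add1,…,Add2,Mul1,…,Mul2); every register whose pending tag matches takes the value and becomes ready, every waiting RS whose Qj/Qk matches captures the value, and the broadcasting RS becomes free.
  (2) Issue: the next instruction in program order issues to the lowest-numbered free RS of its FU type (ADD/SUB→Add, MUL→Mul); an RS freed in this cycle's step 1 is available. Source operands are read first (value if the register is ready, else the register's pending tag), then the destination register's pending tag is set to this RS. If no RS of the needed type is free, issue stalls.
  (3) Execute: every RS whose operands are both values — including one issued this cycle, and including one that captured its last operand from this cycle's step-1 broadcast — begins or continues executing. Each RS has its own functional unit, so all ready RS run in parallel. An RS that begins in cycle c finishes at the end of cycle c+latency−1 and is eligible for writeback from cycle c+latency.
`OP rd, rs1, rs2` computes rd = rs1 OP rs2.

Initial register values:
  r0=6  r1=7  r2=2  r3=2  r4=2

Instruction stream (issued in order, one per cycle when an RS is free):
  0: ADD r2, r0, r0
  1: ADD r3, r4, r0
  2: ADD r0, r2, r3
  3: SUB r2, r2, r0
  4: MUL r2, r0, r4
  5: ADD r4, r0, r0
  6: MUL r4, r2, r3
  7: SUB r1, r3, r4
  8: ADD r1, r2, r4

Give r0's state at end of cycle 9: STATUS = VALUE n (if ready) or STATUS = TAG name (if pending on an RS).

cycle 1: issue ADD r2<-Add1 // r0:6,r1:7,r2:Add1,r3:2,r4:2
cycle 2: issue ADD r3<-Add2 // r0:6,r1:7,r2:Add1,r3:Add2,r4:2
cycle 3: CDB Add1=12; issue ADD r0<-Add1 // r0:Add1,r1:7,r2:12,r3:Add2,r4:2
cycle 4: CDB Add2=8; issue SUB r2<-Add2 // r0:Add1,r1:7,r2:Add2,r3:8,r4:2
cycle 5: issue MUL r2<-Mul1 // r0:Add1,r1:7,r2:Mul1,r3:8,r4:2
cycle 6: CDB Add1=20; issue ADD r4<-Add1 // r0:20,r1:7,r2:Mul1,r3:8,r4:Add1
cycle 7: issue MUL r4<-Mul2 // r0:20,r1:7,r2:Mul1,r3:8,r4:Mul2
cycle 8: CDB Add1=40; issue SUB r1<-Add1 // r0:20,r1:Add1,r2:Mul1,r3:8,r4:Mul2
cycle 9: CDB Add2=-8; issue ADD r1<-Add2 // r0:20,r1:Add2,r2:Mul1,r3:8,r4:Mul2

STATUS = VALUE 20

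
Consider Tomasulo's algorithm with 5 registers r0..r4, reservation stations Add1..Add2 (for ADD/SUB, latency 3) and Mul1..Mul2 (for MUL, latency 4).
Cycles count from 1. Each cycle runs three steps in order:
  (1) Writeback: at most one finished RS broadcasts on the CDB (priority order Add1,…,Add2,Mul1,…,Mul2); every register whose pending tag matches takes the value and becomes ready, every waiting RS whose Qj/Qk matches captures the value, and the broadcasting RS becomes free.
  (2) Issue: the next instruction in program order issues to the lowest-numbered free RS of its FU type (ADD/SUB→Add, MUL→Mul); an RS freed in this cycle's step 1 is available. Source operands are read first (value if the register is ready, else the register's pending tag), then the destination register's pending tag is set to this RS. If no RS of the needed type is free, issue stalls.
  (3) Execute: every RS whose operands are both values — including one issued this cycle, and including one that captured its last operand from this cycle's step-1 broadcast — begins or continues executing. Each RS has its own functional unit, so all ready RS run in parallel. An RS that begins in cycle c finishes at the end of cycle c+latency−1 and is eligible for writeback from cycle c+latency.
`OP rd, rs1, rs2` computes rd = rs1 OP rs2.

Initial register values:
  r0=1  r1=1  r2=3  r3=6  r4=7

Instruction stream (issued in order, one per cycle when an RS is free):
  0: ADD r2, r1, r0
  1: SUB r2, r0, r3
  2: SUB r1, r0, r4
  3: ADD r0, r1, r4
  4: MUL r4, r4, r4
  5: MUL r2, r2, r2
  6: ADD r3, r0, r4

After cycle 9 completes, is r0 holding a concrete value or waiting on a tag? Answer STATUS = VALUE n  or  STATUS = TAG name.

c1: issue ADD r2<-Add1 | r0:1,r1:1,r2:Add1,r3:6,r4:7
c2: issue SUB r2<-Add2 | r0:1,r1:1,r2:Add2,r3:6,r4:7
c3: stall | r0:1,r1:1,r2:Add2,r3:6,r4:7
c4: CDB Add1=2; issue SUB r1<-Add1 | r0:1,r1:Add1,r2:Add2,r3:6,r4:7
c5: CDB Add2=-5; issue ADD r0<-Add2 | r0:Add2,r1:Add1,r2:-5,r3:6,r4:7
c6: issue MUL r4<-Mul1 | r0:Add2,r1:Add1,r2:-5,r3:6,r4:Mul1
c7: CDB Add1=-6; issue MUL r2<-Mul2 | r0:Add2,r1:-6,r2:Mul2,r3:6,r4:Mul1
c8: issue ADD r3<-Add1 | r0:Add2,r1:-6,r2:Mul2,r3:Add1,r4:Mul1
c9: - | r0:Add2,r1:-6,r2:Mul2,r3:Add1,r4:Mul1

STATUS = TAG Add2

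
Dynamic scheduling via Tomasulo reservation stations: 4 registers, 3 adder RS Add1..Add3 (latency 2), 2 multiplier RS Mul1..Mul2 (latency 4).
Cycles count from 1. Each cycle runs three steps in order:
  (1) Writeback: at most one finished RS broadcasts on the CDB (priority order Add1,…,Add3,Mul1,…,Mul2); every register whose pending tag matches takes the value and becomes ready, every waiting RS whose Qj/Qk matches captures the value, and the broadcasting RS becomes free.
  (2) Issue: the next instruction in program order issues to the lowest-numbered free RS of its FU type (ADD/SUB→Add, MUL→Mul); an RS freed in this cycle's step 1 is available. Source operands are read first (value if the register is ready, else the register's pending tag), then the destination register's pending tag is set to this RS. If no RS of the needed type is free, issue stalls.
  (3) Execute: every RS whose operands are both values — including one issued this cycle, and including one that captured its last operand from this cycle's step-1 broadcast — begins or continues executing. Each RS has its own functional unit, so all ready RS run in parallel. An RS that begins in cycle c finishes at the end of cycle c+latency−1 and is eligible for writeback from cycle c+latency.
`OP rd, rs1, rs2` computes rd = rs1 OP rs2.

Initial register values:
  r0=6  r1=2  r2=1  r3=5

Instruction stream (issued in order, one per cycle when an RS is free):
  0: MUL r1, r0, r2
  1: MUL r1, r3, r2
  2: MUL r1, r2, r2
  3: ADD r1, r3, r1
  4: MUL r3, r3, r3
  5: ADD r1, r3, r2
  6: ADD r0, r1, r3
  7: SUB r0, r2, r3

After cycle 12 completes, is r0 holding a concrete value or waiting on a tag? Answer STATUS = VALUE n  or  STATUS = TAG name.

STATUS = TAG Add1

c1: issue MUL r1<-Mul1 | r0:6,r1:Mul1,r2:1,r3:5
c2: issue MUL r1<-Mul2 | r0:6,r1:Mul2,r2:1,r3:5
c3: stall | r0:6,r1:Mul2,r2:1,r3:5
c4: stall | r0:6,r1:Mul2,r2:1,r3:5
c5: CDB Mul1=6; issue MUL r1<-Mul1 | r0:6,r1:Mul1,r2:1,r3:5
c6: CDB Mul2=5; issue ADD r1<-Add1 | r0:6,r1:Add1,r2:1,r3:5
c7: issue MUL r3<-Mul2 | r0:6,r1:Add1,r2:1,r3:Mul2
c8: issue ADD r1<-Add2 | r0:6,r1:Add2,r2:1,r3:Mul2
c9: CDB Mul1=1; issue ADD r0<-Add3 | r0:Add3,r1:Add2,r2:1,r3:Mul2
c10: stall | r0:Add3,r1:Add2,r2:1,r3:Mul2
c11: CDB Add1=6; issue SUB r0<-Add1 | r0:Add1,r1:Add2,r2:1,r3:Mul2
c12: CDB Mul2=25 | r0:Add1,r1:Add2,r2:1,r3:25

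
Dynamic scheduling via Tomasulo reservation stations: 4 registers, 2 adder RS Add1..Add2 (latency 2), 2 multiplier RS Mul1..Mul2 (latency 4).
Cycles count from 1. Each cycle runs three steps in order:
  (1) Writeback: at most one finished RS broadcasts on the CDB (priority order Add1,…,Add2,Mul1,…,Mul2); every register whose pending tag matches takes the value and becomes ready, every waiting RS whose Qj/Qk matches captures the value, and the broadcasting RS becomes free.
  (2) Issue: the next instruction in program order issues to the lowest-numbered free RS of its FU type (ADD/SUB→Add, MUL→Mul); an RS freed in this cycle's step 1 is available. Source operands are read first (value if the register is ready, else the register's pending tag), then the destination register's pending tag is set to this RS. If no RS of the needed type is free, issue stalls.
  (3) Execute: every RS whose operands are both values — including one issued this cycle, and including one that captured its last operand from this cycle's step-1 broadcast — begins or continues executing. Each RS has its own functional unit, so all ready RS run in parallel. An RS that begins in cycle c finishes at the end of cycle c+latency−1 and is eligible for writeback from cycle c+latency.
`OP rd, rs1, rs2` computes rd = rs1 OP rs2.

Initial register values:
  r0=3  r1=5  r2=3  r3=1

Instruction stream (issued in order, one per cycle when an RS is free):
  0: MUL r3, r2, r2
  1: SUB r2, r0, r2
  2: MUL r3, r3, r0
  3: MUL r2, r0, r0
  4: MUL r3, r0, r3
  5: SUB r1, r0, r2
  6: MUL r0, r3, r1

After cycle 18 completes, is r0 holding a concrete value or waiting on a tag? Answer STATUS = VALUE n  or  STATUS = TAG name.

STATUS = VALUE -486

  c1: issue MUL r3<-Mul1  regs: r0:3,r1:5,r2:3,r3:Mul1
  c2: issue SUB r2<-Add1  regs: r0:3,r1:5,r2:Add1,r3:Mul1
  c3: issue MUL r3<-Mul2  regs: r0:3,r1:5,r2:Add1,r3:Mul2
  c4: CDB Add1=0; stall  regs: r0:3,r1:5,r2:0,r3:Mul2
  c5: CDB Mul1=9; issue MUL r2<-Mul1  regs: r0:3,r1:5,r2:Mul1,r3:Mul2
  c6: stall  regs: r0:3,r1:5,r2:Mul1,r3:Mul2
  c7: stall  regs: r0:3,r1:5,r2:Mul1,r3:Mul2
  c8: stall  regs: r0:3,r1:5,r2:Mul1,r3:Mul2
  c9: CDB Mul1=9; issue MUL r3<-Mul1  regs: r0:3,r1:5,r2:9,r3:Mul1
  c10: CDB Mul2=27; issue SUB r1<-Add1  regs: r0:3,r1:Add1,r2:9,r3:Mul1
  c11: issue MUL r0<-Mul2  regs: r0:Mul2,r1:Add1,r2:9,r3:Mul1
  c12: CDB Add1=-6  regs: r0:Mul2,r1:-6,r2:9,r3:Mul1
  c13: -  regs: r0:Mul2,r1:-6,r2:9,r3:Mul1
  c14: CDB Mul1=81  regs: r0:Mul2,r1:-6,r2:9,r3:81
  c15: -  regs: r0:Mul2,r1:-6,r2:9,r3:81
  c16: -  regs: r0:Mul2,r1:-6,r2:9,r3:81
  c17: -  regs: r0:Mul2,r1:-6,r2:9,r3:81
  c18: CDB Mul2=-486  regs: r0:-486,r1:-6,r2:9,r3:81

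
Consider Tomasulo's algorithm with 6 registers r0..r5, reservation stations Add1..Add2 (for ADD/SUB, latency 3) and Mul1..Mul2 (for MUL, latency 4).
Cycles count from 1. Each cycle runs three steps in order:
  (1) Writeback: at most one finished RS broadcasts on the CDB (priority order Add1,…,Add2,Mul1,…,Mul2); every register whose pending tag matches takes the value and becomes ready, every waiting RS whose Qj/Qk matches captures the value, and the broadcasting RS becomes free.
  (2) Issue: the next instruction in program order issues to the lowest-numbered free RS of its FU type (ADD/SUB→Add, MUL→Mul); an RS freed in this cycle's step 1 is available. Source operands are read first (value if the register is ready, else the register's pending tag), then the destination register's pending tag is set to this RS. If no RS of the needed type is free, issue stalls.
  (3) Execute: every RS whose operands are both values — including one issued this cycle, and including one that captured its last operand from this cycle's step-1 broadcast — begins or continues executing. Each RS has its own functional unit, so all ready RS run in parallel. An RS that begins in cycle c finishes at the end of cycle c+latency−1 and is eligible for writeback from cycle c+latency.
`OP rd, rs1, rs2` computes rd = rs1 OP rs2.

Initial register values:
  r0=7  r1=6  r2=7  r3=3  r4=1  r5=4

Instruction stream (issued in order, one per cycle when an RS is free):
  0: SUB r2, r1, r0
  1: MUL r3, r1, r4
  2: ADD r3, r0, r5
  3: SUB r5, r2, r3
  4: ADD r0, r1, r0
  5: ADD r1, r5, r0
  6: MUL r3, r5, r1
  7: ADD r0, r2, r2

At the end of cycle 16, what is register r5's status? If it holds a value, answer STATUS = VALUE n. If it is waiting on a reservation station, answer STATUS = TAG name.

STATUS = VALUE -12

c1: issue SUB r2<-Add1 | r0:7,r1:6,r2:Add1,r3:3,r4:1,r5:4
c2: issue MUL r3<-Mul1 | r0:7,r1:6,r2:Add1,r3:Mul1,r4:1,r5:4
c3: issue ADD r3<-Add2 | r0:7,r1:6,r2:Add1,r3:Add2,r4:1,r5:4
c4: CDB Add1=-1; issue SUB r5<-Add1 | r0:7,r1:6,r2:-1,r3:Add2,r4:1,r5:Add1
c5: stall | r0:7,r1:6,r2:-1,r3:Add2,r4:1,r5:Add1
c6: CDB Add2=11; issue ADD r0<-Add2 | r0:Add2,r1:6,r2:-1,r3:11,r4:1,r5:Add1
c7: CDB Mul1=6; stall | r0:Add2,r1:6,r2:-1,r3:11,r4:1,r5:Add1
c8: stall | r0:Add2,r1:6,r2:-1,r3:11,r4:1,r5:Add1
c9: CDB Add1=-12; issue ADD r1<-Add1 | r0:Add2,r1:Add1,r2:-1,r3:11,r4:1,r5:-12
c10: CDB Add2=13; issue MUL r3<-Mul1 | r0:13,r1:Add1,r2:-1,r3:Mul1,r4:1,r5:-12
c11: issue ADD r0<-Add2 | r0:Add2,r1:Add1,r2:-1,r3:Mul1,r4:1,r5:-12
c12: - | r0:Add2,r1:Add1,r2:-1,r3:Mul1,r4:1,r5:-12
c13: CDB Add1=1 | r0:Add2,r1:1,r2:-1,r3:Mul1,r4:1,r5:-12
c14: CDB Add2=-2 | r0:-2,r1:1,r2:-1,r3:Mul1,r4:1,r5:-12
c15: - | r0:-2,r1:1,r2:-1,r3:Mul1,r4:1,r5:-12
c16: - | r0:-2,r1:1,r2:-1,r3:Mul1,r4:1,r5:-12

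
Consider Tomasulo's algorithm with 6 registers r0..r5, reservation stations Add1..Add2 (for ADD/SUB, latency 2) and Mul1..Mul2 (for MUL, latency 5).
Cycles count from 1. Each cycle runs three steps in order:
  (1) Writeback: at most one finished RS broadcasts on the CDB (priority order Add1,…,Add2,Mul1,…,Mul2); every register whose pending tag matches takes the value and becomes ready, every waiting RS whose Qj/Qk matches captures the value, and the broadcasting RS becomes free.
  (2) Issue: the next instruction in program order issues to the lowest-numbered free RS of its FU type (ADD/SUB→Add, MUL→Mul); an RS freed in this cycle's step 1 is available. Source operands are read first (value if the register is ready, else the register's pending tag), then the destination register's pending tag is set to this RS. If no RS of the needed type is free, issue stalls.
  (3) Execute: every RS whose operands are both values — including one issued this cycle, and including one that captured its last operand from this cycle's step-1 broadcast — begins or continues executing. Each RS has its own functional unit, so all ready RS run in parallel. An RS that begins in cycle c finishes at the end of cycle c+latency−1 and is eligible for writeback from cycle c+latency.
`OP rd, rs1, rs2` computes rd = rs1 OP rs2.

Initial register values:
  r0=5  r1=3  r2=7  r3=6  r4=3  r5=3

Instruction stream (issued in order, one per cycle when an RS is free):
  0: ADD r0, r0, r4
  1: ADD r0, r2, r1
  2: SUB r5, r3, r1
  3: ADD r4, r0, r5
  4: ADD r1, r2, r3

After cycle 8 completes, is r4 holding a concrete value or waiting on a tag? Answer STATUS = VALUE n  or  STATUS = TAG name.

c1: issue ADD r0<-Add1 | r0:Add1,r1:3,r2:7,r3:6,r4:3,r5:3
c2: issue ADD r0<-Add2 | r0:Add2,r1:3,r2:7,r3:6,r4:3,r5:3
c3: CDB Add1=8; issue SUB r5<-Add1 | r0:Add2,r1:3,r2:7,r3:6,r4:3,r5:Add1
c4: CDB Add2=10; issue ADD r4<-Add2 | r0:10,r1:3,r2:7,r3:6,r4:Add2,r5:Add1
c5: CDB Add1=3; issue ADD r1<-Add1 | r0:10,r1:Add1,r2:7,r3:6,r4:Add2,r5:3
c6: - | r0:10,r1:Add1,r2:7,r3:6,r4:Add2,r5:3
c7: CDB Add1=13 | r0:10,r1:13,r2:7,r3:6,r4:Add2,r5:3
c8: CDB Add2=13 | r0:10,r1:13,r2:7,r3:6,r4:13,r5:3

STATUS = VALUE 13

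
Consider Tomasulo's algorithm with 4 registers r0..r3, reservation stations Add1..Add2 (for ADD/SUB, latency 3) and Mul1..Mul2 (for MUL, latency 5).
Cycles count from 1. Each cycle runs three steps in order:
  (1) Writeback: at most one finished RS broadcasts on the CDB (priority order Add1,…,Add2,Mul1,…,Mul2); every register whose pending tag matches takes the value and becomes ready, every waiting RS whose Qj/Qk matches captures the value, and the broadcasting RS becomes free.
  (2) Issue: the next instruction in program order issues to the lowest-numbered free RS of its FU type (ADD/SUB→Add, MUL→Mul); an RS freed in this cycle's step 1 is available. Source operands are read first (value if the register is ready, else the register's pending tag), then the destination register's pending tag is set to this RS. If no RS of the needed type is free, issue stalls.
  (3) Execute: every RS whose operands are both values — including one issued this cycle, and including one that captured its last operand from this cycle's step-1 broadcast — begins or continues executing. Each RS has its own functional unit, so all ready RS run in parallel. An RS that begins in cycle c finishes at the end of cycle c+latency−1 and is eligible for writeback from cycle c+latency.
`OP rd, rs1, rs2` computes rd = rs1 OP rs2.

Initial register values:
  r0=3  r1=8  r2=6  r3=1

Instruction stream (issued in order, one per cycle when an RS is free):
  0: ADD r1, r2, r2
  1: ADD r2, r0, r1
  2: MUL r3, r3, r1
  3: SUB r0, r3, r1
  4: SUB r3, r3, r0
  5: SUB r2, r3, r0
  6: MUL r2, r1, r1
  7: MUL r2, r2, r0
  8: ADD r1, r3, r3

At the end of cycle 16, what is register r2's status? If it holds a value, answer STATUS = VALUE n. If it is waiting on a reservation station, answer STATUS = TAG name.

  c1: issue ADD r1<-Add1  regs: r0:3,r1:Add1,r2:6,r3:1
  c2: issue ADD r2<-Add2  regs: r0:3,r1:Add1,r2:Add2,r3:1
  c3: issue MUL r3<-Mul1  regs: r0:3,r1:Add1,r2:Add2,r3:Mul1
  c4: CDB Add1=12; issue SUB r0<-Add1  regs: r0:Add1,r1:12,r2:Add2,r3:Mul1
  c5: stall  regs: r0:Add1,r1:12,r2:Add2,r3:Mul1
  c6: stall  regs: r0:Add1,r1:12,r2:Add2,r3:Mul1
  c7: CDB Add2=15; issue SUB r3<-Add2  regs: r0:Add1,r1:12,r2:15,r3:Add2
  c8: stall  regs: r0:Add1,r1:12,r2:15,r3:Add2
  c9: CDB Mul1=12; stall  regs: r0:Add1,r1:12,r2:15,r3:Add2
  c10: stall  regs: r0:Add1,r1:12,r2:15,r3:Add2
  c11: stall  regs: r0:Add1,r1:12,r2:15,r3:Add2
  c12: CDB Add1=0; issue SUB r2<-Add1  regs: r0:0,r1:12,r2:Add1,r3:Add2
  c13: issue MUL r2<-Mul1  regs: r0:0,r1:12,r2:Mul1,r3:Add2
  c14: issue MUL r2<-Mul2  regs: r0:0,r1:12,r2:Mul2,r3:Add2
  c15: CDB Add2=12; issue ADD r1<-Add2  regs: r0:0,r1:Add2,r2:Mul2,r3:12
  c16: -  regs: r0:0,r1:Add2,r2:Mul2,r3:12

STATUS = TAG Mul2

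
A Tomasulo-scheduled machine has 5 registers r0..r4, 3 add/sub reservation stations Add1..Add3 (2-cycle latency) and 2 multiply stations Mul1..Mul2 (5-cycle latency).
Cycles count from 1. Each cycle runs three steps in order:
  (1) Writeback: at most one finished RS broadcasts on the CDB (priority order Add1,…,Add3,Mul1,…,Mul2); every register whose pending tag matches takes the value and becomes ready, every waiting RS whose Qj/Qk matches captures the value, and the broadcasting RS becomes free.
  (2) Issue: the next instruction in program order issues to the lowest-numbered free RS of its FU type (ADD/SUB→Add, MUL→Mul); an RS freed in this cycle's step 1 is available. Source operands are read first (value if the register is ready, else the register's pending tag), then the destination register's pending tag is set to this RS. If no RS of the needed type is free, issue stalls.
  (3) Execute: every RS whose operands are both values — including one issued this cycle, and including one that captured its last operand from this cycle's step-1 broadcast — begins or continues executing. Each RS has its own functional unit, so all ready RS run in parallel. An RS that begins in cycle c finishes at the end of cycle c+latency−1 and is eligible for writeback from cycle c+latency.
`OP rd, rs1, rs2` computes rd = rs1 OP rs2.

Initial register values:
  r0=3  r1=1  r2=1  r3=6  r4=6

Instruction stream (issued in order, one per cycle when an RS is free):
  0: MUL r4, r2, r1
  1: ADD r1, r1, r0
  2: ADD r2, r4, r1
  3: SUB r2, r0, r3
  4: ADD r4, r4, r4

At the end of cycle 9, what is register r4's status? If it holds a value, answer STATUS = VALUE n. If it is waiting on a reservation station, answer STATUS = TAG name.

cycle 1: issue MUL r4<-Mul1 // r0:3,r1:1,r2:1,r3:6,r4:Mul1
cycle 2: issue ADD r1<-Add1 // r0:3,r1:Add1,r2:1,r3:6,r4:Mul1
cycle 3: issue ADD r2<-Add2 // r0:3,r1:Add1,r2:Add2,r3:6,r4:Mul1
cycle 4: CDB Add1=4; issue SUB r2<-Add1 // r0:3,r1:4,r2:Add1,r3:6,r4:Mul1
cycle 5: issue ADD r4<-Add3 // r0:3,r1:4,r2:Add1,r3:6,r4:Add3
cycle 6: CDB Add1=-3 // r0:3,r1:4,r2:-3,r3:6,r4:Add3
cycle 7: CDB Mul1=1 // r0:3,r1:4,r2:-3,r3:6,r4:Add3
cycle 8: - // r0:3,r1:4,r2:-3,r3:6,r4:Add3
cycle 9: CDB Add2=5 // r0:3,r1:4,r2:-3,r3:6,r4:Add3

STATUS = TAG Add3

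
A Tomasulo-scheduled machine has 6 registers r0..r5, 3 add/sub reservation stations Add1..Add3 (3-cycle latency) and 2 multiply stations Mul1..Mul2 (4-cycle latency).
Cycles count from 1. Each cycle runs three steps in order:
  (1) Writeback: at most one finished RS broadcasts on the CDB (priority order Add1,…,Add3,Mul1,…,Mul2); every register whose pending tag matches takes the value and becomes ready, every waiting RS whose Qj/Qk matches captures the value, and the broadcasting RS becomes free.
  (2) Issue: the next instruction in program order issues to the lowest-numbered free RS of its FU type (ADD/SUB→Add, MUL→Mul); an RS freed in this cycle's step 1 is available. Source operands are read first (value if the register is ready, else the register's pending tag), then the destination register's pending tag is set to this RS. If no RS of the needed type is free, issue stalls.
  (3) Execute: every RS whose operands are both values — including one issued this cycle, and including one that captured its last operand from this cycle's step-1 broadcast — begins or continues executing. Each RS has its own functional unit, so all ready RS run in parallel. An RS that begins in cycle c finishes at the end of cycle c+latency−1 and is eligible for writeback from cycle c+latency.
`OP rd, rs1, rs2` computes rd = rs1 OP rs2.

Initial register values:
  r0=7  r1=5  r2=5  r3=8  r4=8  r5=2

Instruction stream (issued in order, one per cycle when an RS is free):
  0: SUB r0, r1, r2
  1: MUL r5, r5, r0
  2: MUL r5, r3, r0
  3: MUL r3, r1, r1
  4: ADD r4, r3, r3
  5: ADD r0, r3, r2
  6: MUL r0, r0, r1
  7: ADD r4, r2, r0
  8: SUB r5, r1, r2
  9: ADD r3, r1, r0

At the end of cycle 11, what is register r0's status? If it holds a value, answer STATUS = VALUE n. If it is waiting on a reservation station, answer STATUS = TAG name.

c1: issue SUB r0<-Add1 | r0:Add1,r1:5,r2:5,r3:8,r4:8,r5:2
c2: issue MUL r5<-Mul1 | r0:Add1,r1:5,r2:5,r3:8,r4:8,r5:Mul1
c3: issue MUL r5<-Mul2 | r0:Add1,r1:5,r2:5,r3:8,r4:8,r5:Mul2
c4: CDB Add1=0; stall | r0:0,r1:5,r2:5,r3:8,r4:8,r5:Mul2
c5: stall | r0:0,r1:5,r2:5,r3:8,r4:8,r5:Mul2
c6: stall | r0:0,r1:5,r2:5,r3:8,r4:8,r5:Mul2
c7: stall | r0:0,r1:5,r2:5,r3:8,r4:8,r5:Mul2
c8: CDB Mul1=0; issue MUL r3<-Mul1 | r0:0,r1:5,r2:5,r3:Mul1,r4:8,r5:Mul2
c9: CDB Mul2=0; issue ADD r4<-Add1 | r0:0,r1:5,r2:5,r3:Mul1,r4:Add1,r5:0
c10: issue ADD r0<-Add2 | r0:Add2,r1:5,r2:5,r3:Mul1,r4:Add1,r5:0
c11: issue MUL r0<-Mul2 | r0:Mul2,r1:5,r2:5,r3:Mul1,r4:Add1,r5:0

STATUS = TAG Mul2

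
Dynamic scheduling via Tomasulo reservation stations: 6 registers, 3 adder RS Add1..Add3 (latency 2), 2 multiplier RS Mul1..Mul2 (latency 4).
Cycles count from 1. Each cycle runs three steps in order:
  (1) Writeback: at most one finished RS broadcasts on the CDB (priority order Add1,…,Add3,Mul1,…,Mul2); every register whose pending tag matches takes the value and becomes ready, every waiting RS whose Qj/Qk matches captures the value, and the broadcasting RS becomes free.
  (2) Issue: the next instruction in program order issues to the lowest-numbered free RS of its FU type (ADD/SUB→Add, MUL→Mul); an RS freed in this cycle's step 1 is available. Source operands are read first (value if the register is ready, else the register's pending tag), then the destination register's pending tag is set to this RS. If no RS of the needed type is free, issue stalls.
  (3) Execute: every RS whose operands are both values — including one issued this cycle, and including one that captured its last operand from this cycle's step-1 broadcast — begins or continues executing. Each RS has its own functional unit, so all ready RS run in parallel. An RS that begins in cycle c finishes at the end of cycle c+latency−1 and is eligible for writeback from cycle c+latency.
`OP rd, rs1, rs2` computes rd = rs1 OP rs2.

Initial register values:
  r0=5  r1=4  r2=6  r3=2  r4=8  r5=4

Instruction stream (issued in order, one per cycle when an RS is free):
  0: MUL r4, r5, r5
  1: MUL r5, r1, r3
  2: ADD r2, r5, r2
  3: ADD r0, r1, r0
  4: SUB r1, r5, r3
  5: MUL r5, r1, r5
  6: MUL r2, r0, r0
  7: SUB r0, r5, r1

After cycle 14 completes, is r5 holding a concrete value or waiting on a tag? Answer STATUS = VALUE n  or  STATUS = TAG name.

STATUS = VALUE 48

cycle 1: issue MUL r4<-Mul1 // r0:5,r1:4,r2:6,r3:2,r4:Mul1,r5:4
cycle 2: issue MUL r5<-Mul2 // r0:5,r1:4,r2:6,r3:2,r4:Mul1,r5:Mul2
cycle 3: issue ADD r2<-Add1 // r0:5,r1:4,r2:Add1,r3:2,r4:Mul1,r5:Mul2
cycle 4: issue ADD r0<-Add2 // r0:Add2,r1:4,r2:Add1,r3:2,r4:Mul1,r5:Mul2
cycle 5: CDB Mul1=16; issue SUB r1<-Add3 // r0:Add2,r1:Add3,r2:Add1,r3:2,r4:16,r5:Mul2
cycle 6: CDB Add2=9; issue MUL r5<-Mul1 // r0:9,r1:Add3,r2:Add1,r3:2,r4:16,r5:Mul1
cycle 7: CDB Mul2=8; issue MUL r2<-Mul2 // r0:9,r1:Add3,r2:Mul2,r3:2,r4:16,r5:Mul1
cycle 8: issue SUB r0<-Add2 // r0:Add2,r1:Add3,r2:Mul2,r3:2,r4:16,r5:Mul1
cycle 9: CDB Add1=14 // r0:Add2,r1:Add3,r2:Mul2,r3:2,r4:16,r5:Mul1
cycle 10: CDB Add3=6 // r0:Add2,r1:6,r2:Mul2,r3:2,r4:16,r5:Mul1
cycle 11: CDB Mul2=81 // r0:Add2,r1:6,r2:81,r3:2,r4:16,r5:Mul1
cycle 12: - // r0:Add2,r1:6,r2:81,r3:2,r4:16,r5:Mul1
cycle 13: - // r0:Add2,r1:6,r2:81,r3:2,r4:16,r5:Mul1
cycle 14: CDB Mul1=48 // r0:Add2,r1:6,r2:81,r3:2,r4:16,r5:48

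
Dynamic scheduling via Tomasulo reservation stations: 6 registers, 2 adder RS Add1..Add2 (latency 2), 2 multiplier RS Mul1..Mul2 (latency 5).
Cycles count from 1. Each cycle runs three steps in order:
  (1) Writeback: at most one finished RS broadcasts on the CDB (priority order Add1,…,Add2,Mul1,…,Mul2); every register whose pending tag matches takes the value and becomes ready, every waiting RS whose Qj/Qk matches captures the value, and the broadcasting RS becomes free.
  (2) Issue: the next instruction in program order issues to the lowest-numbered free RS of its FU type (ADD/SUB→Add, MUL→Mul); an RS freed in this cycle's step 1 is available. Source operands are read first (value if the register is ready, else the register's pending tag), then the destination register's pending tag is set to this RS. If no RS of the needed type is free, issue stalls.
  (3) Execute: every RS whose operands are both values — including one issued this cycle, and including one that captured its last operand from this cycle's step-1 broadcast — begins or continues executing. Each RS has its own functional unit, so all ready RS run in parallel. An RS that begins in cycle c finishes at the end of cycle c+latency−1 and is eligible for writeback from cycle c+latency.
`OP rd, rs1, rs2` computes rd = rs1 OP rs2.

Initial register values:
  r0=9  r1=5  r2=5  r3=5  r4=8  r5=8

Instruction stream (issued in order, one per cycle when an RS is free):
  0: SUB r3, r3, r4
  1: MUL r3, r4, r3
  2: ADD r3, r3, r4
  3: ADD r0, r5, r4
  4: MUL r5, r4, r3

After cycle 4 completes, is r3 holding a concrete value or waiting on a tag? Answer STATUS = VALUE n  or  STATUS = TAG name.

  c1: issue SUB r3<-Add1  regs: r0:9,r1:5,r2:5,r3:Add1,r4:8,r5:8
  c2: issue MUL r3<-Mul1  regs: r0:9,r1:5,r2:5,r3:Mul1,r4:8,r5:8
  c3: CDB Add1=-3; issue ADD r3<-Add1  regs: r0:9,r1:5,r2:5,r3:Add1,r4:8,r5:8
  c4: issue ADD r0<-Add2  regs: r0:Add2,r1:5,r2:5,r3:Add1,r4:8,r5:8

STATUS = TAG Add1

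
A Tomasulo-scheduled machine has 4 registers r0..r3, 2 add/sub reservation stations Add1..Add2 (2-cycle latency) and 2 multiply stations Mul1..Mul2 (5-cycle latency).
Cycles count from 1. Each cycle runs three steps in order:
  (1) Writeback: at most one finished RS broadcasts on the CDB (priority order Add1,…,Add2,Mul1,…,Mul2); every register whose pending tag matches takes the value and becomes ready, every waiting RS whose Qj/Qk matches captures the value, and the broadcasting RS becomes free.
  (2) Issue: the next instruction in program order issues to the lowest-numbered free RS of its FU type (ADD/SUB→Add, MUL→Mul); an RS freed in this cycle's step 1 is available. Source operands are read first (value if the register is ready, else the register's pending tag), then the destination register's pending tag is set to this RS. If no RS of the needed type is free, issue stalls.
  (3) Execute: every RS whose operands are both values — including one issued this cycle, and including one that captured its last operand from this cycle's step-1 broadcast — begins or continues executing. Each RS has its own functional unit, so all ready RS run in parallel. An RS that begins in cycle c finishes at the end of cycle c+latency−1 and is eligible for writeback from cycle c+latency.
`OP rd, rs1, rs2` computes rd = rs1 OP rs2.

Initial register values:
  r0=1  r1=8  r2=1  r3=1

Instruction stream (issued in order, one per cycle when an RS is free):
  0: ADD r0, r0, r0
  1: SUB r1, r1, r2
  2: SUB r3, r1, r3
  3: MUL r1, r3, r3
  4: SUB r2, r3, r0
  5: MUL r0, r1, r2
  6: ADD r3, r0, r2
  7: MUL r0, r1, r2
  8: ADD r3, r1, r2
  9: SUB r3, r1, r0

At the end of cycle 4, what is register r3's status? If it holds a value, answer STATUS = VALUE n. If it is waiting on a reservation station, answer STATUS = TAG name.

STATUS = TAG Add1

c1: issue ADD r0<-Add1 | r0:Add1,r1:8,r2:1,r3:1
c2: issue SUB r1<-Add2 | r0:Add1,r1:Add2,r2:1,r3:1
c3: CDB Add1=2; issue SUB r3<-Add1 | r0:2,r1:Add2,r2:1,r3:Add1
c4: CDB Add2=7; issue MUL r1<-Mul1 | r0:2,r1:Mul1,r2:1,r3:Add1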